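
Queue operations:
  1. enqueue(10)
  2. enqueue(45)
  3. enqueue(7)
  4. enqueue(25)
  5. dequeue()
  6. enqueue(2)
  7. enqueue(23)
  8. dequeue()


enqueue(10) -> [10]
enqueue(45) -> [10, 45]
enqueue(7) -> [10, 45, 7]
enqueue(25) -> [10, 45, 7, 25]
dequeue()->10, [45, 7, 25]
enqueue(2) -> [45, 7, 25, 2]
enqueue(23) -> [45, 7, 25, 2, 23]
dequeue()->45, [7, 25, 2, 23]

Final queue: [7, 25, 2, 23]


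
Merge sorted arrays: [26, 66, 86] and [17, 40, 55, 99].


Take 17 from B
Take 26 from A
Take 40 from B
Take 55 from B
Take 66 from A
Take 86 from A

Merged: [17, 26, 40, 55, 66, 86, 99]


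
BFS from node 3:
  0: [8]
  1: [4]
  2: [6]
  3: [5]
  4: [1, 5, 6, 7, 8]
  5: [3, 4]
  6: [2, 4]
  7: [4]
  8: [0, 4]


Visit 3, enqueue [5]
Visit 5, enqueue [4]
Visit 4, enqueue [1, 6, 7, 8]
Visit 1, enqueue []
Visit 6, enqueue [2]
Visit 7, enqueue []
Visit 8, enqueue [0]
Visit 2, enqueue []
Visit 0, enqueue []

BFS order: [3, 5, 4, 1, 6, 7, 8, 2, 0]


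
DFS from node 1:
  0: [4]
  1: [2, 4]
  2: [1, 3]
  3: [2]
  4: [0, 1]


Visit 1, push [4, 2]
Visit 2, push [3]
Visit 3, push []
Visit 4, push [0]
Visit 0, push []

DFS order: [1, 2, 3, 4, 0]


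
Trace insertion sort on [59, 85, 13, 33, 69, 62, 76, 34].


Initial: [59, 85, 13, 33, 69, 62, 76, 34]
Insert 85: [59, 85, 13, 33, 69, 62, 76, 34]
Insert 13: [13, 59, 85, 33, 69, 62, 76, 34]
Insert 33: [13, 33, 59, 85, 69, 62, 76, 34]
Insert 69: [13, 33, 59, 69, 85, 62, 76, 34]
Insert 62: [13, 33, 59, 62, 69, 85, 76, 34]
Insert 76: [13, 33, 59, 62, 69, 76, 85, 34]
Insert 34: [13, 33, 34, 59, 62, 69, 76, 85]

Sorted: [13, 33, 34, 59, 62, 69, 76, 85]


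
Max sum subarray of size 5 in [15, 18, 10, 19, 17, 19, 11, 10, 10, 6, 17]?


[0:5]: 79
[1:6]: 83
[2:7]: 76
[3:8]: 76
[4:9]: 67
[5:10]: 56
[6:11]: 54

Max: 83 at [1:6]


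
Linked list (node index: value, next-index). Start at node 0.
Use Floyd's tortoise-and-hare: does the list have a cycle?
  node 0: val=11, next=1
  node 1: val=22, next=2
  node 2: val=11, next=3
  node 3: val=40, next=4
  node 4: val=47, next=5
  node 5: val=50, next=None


Floyd's tortoise (slow, +1) and hare (fast, +2):
  init: slow=0, fast=0
  step 1: slow=1, fast=2
  step 2: slow=2, fast=4
  step 3: fast 4->5->None, no cycle

Cycle: no


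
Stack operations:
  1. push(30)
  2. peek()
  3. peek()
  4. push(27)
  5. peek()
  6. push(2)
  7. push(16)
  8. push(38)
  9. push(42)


push(30) -> [30]
peek()->30
peek()->30
push(27) -> [30, 27]
peek()->27
push(2) -> [30, 27, 2]
push(16) -> [30, 27, 2, 16]
push(38) -> [30, 27, 2, 16, 38]
push(42) -> [30, 27, 2, 16, 38, 42]

Final stack: [30, 27, 2, 16, 38, 42]


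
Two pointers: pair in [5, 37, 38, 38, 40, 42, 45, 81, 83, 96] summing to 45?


lo=0(5)+hi=9(96)=101
lo=0(5)+hi=8(83)=88
lo=0(5)+hi=7(81)=86
lo=0(5)+hi=6(45)=50
lo=0(5)+hi=5(42)=47
lo=0(5)+hi=4(40)=45

Yes: 5+40=45


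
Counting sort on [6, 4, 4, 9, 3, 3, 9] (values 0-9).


Input: [6, 4, 4, 9, 3, 3, 9]
Counts: [0, 0, 0, 2, 2, 0, 1, 0, 0, 2]

Sorted: [3, 3, 4, 4, 6, 9, 9]


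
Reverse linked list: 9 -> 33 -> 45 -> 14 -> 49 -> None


Step 1: curr=9, set curr.next=prev(None) | reversed so far: 9
Step 2: curr=33, set curr.next=prev(9) | reversed so far: 33 -> 9
Step 3: curr=45, set curr.next=prev(33) | reversed so far: 45 -> 33 -> 9
Step 4: curr=14, set curr.next=prev(45) | reversed so far: 14 -> 45 -> 33 -> 9
Step 5: curr=49, set curr.next=prev(14) | reversed so far: 49 -> 14 -> 45 -> 33 -> 9

49 -> 14 -> 45 -> 33 -> 9 -> None


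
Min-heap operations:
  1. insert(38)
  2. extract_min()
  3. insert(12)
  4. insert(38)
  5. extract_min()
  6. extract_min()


insert(38) -> [38]
extract_min()->38, []
insert(12) -> [12]
insert(38) -> [12, 38]
extract_min()->12, [38]
extract_min()->38, []

Final heap: []


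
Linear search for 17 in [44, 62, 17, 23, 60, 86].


i=0: 44!=17
i=1: 62!=17
i=2: 17==17 found!

Found at 2, 3 comps


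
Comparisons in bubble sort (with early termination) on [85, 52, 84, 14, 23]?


Algorithm: bubble sort (with early termination)
Input: [85, 52, 84, 14, 23]
Sorted: [14, 23, 52, 84, 85]

10


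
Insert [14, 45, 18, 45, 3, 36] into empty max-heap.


Insert 14: [14]
Insert 45: [45, 14]
Insert 18: [45, 14, 18]
Insert 45: [45, 45, 18, 14]
Insert 3: [45, 45, 18, 14, 3]
Insert 36: [45, 45, 36, 14, 3, 18]

Final heap: [45, 45, 36, 14, 3, 18]


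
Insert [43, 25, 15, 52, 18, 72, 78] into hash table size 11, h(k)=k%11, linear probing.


Insert 43: h=10 -> slot 10
Insert 25: h=3 -> slot 3
Insert 15: h=4 -> slot 4
Insert 52: h=8 -> slot 8
Insert 18: h=7 -> slot 7
Insert 72: h=6 -> slot 6
Insert 78: h=1 -> slot 1

Table: [None, 78, None, 25, 15, None, 72, 18, 52, None, 43]


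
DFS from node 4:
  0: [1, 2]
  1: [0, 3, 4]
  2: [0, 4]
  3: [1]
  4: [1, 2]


Visit 4, push [2, 1]
Visit 1, push [3, 0]
Visit 0, push [2]
Visit 2, push []
Visit 3, push []

DFS order: [4, 1, 0, 2, 3]


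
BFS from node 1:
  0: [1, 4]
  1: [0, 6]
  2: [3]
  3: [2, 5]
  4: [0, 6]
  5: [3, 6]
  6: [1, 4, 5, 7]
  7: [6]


Visit 1, enqueue [0, 6]
Visit 0, enqueue [4]
Visit 6, enqueue [5, 7]
Visit 4, enqueue []
Visit 5, enqueue [3]
Visit 7, enqueue []
Visit 3, enqueue [2]
Visit 2, enqueue []

BFS order: [1, 0, 6, 4, 5, 7, 3, 2]


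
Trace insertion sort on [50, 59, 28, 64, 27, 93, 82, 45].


Initial: [50, 59, 28, 64, 27, 93, 82, 45]
Insert 59: [50, 59, 28, 64, 27, 93, 82, 45]
Insert 28: [28, 50, 59, 64, 27, 93, 82, 45]
Insert 64: [28, 50, 59, 64, 27, 93, 82, 45]
Insert 27: [27, 28, 50, 59, 64, 93, 82, 45]
Insert 93: [27, 28, 50, 59, 64, 93, 82, 45]
Insert 82: [27, 28, 50, 59, 64, 82, 93, 45]
Insert 45: [27, 28, 45, 50, 59, 64, 82, 93]

Sorted: [27, 28, 45, 50, 59, 64, 82, 93]


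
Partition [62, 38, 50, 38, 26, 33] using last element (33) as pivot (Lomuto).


Pivot: 33
  26 <= 33: swap -> [26, 38, 50, 38, 62, 33]
Place pivot at 1: [26, 33, 50, 38, 62, 38]

Partitioned: [26, 33, 50, 38, 62, 38]


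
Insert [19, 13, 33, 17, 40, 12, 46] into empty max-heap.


Insert 19: [19]
Insert 13: [19, 13]
Insert 33: [33, 13, 19]
Insert 17: [33, 17, 19, 13]
Insert 40: [40, 33, 19, 13, 17]
Insert 12: [40, 33, 19, 13, 17, 12]
Insert 46: [46, 33, 40, 13, 17, 12, 19]

Final heap: [46, 33, 40, 13, 17, 12, 19]


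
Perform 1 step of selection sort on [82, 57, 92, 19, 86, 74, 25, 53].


Initial: [82, 57, 92, 19, 86, 74, 25, 53]
Step 1: min=19 at 3
  Swap: [19, 57, 92, 82, 86, 74, 25, 53]

After 1 step: [19, 57, 92, 82, 86, 74, 25, 53]


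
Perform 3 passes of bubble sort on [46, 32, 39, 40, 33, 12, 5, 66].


Initial: [46, 32, 39, 40, 33, 12, 5, 66]
Pass 1: [32, 39, 40, 33, 12, 5, 46, 66] (6 swaps)
Pass 2: [32, 39, 33, 12, 5, 40, 46, 66] (3 swaps)
Pass 3: [32, 33, 12, 5, 39, 40, 46, 66] (3 swaps)

After 3 passes: [32, 33, 12, 5, 39, 40, 46, 66]


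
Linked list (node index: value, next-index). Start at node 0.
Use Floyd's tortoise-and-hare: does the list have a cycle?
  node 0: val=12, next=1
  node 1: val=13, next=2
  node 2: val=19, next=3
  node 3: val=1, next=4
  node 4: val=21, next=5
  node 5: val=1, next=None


Floyd's tortoise (slow, +1) and hare (fast, +2):
  init: slow=0, fast=0
  step 1: slow=1, fast=2
  step 2: slow=2, fast=4
  step 3: fast 4->5->None, no cycle

Cycle: no


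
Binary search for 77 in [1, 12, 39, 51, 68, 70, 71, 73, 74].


Step 1: lo=0, hi=8, mid=4, val=68
Step 2: lo=5, hi=8, mid=6, val=71
Step 3: lo=7, hi=8, mid=7, val=73
Step 4: lo=8, hi=8, mid=8, val=74

Not found


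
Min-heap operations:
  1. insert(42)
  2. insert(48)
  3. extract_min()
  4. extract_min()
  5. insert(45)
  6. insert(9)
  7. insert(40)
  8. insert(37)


insert(42) -> [42]
insert(48) -> [42, 48]
extract_min()->42, [48]
extract_min()->48, []
insert(45) -> [45]
insert(9) -> [9, 45]
insert(40) -> [9, 45, 40]
insert(37) -> [9, 37, 40, 45]

Final heap: [9, 37, 40, 45]


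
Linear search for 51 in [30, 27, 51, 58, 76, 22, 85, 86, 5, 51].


i=0: 30!=51
i=1: 27!=51
i=2: 51==51 found!

Found at 2, 3 comps


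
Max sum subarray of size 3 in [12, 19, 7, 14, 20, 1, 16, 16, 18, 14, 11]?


[0:3]: 38
[1:4]: 40
[2:5]: 41
[3:6]: 35
[4:7]: 37
[5:8]: 33
[6:9]: 50
[7:10]: 48
[8:11]: 43

Max: 50 at [6:9]


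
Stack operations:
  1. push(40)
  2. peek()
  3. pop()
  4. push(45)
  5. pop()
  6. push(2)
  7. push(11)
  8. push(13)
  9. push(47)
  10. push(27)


push(40) -> [40]
peek()->40
pop()->40, []
push(45) -> [45]
pop()->45, []
push(2) -> [2]
push(11) -> [2, 11]
push(13) -> [2, 11, 13]
push(47) -> [2, 11, 13, 47]
push(27) -> [2, 11, 13, 47, 27]

Final stack: [2, 11, 13, 47, 27]


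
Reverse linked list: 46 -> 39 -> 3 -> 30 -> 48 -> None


Step 1: curr=46, set curr.next=prev(None) | reversed so far: 46
Step 2: curr=39, set curr.next=prev(46) | reversed so far: 39 -> 46
Step 3: curr=3, set curr.next=prev(39) | reversed so far: 3 -> 39 -> 46
Step 4: curr=30, set curr.next=prev(3) | reversed so far: 30 -> 3 -> 39 -> 46
Step 5: curr=48, set curr.next=prev(30) | reversed so far: 48 -> 30 -> 3 -> 39 -> 46

48 -> 30 -> 3 -> 39 -> 46 -> None


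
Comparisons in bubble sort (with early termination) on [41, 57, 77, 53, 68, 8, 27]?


Algorithm: bubble sort (with early termination)
Input: [41, 57, 77, 53, 68, 8, 27]
Sorted: [8, 27, 41, 53, 57, 68, 77]

21


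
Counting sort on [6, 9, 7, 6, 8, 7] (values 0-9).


Input: [6, 9, 7, 6, 8, 7]
Counts: [0, 0, 0, 0, 0, 0, 2, 2, 1, 1]

Sorted: [6, 6, 7, 7, 8, 9]


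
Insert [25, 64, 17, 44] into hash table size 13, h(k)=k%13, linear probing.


Insert 25: h=12 -> slot 12
Insert 64: h=12, 1 probes -> slot 0
Insert 17: h=4 -> slot 4
Insert 44: h=5 -> slot 5

Table: [64, None, None, None, 17, 44, None, None, None, None, None, None, 25]


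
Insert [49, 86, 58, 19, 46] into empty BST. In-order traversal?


Insert 49: root
Insert 86: R from 49
Insert 58: R from 49 -> L from 86
Insert 19: L from 49
Insert 46: L from 49 -> R from 19

In-order: [19, 46, 49, 58, 86]


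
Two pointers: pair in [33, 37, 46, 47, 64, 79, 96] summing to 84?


lo=0(33)+hi=6(96)=129
lo=0(33)+hi=5(79)=112
lo=0(33)+hi=4(64)=97
lo=0(33)+hi=3(47)=80
lo=1(37)+hi=3(47)=84

Yes: 37+47=84


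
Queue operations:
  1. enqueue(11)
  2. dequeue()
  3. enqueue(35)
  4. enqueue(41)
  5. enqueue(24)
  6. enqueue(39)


enqueue(11) -> [11]
dequeue()->11, []
enqueue(35) -> [35]
enqueue(41) -> [35, 41]
enqueue(24) -> [35, 41, 24]
enqueue(39) -> [35, 41, 24, 39]

Final queue: [35, 41, 24, 39]


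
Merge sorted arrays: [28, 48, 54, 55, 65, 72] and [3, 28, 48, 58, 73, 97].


Take 3 from B
Take 28 from A
Take 28 from B
Take 48 from A
Take 48 from B
Take 54 from A
Take 55 from A
Take 58 from B
Take 65 from A
Take 72 from A

Merged: [3, 28, 28, 48, 48, 54, 55, 58, 65, 72, 73, 97]


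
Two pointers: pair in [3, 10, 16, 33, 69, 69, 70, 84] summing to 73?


lo=0(3)+hi=7(84)=87
lo=0(3)+hi=6(70)=73

Yes: 3+70=73


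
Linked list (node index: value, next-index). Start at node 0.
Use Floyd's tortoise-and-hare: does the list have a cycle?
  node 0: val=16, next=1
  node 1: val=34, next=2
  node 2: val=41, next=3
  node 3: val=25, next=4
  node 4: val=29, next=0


Floyd's tortoise (slow, +1) and hare (fast, +2):
  init: slow=0, fast=0
  step 1: slow=1, fast=2
  step 2: slow=2, fast=4
  step 3: slow=3, fast=1
  step 4: slow=4, fast=3
  step 5: slow=0, fast=0
  slow == fast at node 0: cycle detected

Cycle: yes


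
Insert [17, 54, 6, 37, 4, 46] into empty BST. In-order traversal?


Insert 17: root
Insert 54: R from 17
Insert 6: L from 17
Insert 37: R from 17 -> L from 54
Insert 4: L from 17 -> L from 6
Insert 46: R from 17 -> L from 54 -> R from 37

In-order: [4, 6, 17, 37, 46, 54]


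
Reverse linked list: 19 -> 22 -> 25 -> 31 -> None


Step 1: curr=19, set curr.next=prev(None) | reversed so far: 19
Step 2: curr=22, set curr.next=prev(19) | reversed so far: 22 -> 19
Step 3: curr=25, set curr.next=prev(22) | reversed so far: 25 -> 22 -> 19
Step 4: curr=31, set curr.next=prev(25) | reversed so far: 31 -> 25 -> 22 -> 19

31 -> 25 -> 22 -> 19 -> None


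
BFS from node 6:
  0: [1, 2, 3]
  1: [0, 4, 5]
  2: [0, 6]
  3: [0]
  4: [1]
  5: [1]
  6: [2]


Visit 6, enqueue [2]
Visit 2, enqueue [0]
Visit 0, enqueue [1, 3]
Visit 1, enqueue [4, 5]
Visit 3, enqueue []
Visit 4, enqueue []
Visit 5, enqueue []

BFS order: [6, 2, 0, 1, 3, 4, 5]


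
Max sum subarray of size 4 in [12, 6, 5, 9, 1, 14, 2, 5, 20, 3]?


[0:4]: 32
[1:5]: 21
[2:6]: 29
[3:7]: 26
[4:8]: 22
[5:9]: 41
[6:10]: 30

Max: 41 at [5:9]


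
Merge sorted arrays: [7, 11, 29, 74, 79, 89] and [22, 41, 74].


Take 7 from A
Take 11 from A
Take 22 from B
Take 29 from A
Take 41 from B
Take 74 from A
Take 74 from B

Merged: [7, 11, 22, 29, 41, 74, 74, 79, 89]


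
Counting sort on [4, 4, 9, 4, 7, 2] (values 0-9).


Input: [4, 4, 9, 4, 7, 2]
Counts: [0, 0, 1, 0, 3, 0, 0, 1, 0, 1]

Sorted: [2, 4, 4, 4, 7, 9]


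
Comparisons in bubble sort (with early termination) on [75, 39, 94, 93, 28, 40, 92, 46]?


Algorithm: bubble sort (with early termination)
Input: [75, 39, 94, 93, 28, 40, 92, 46]
Sorted: [28, 39, 40, 46, 75, 92, 93, 94]

25


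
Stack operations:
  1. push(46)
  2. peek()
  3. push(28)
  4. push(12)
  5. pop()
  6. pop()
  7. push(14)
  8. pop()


push(46) -> [46]
peek()->46
push(28) -> [46, 28]
push(12) -> [46, 28, 12]
pop()->12, [46, 28]
pop()->28, [46]
push(14) -> [46, 14]
pop()->14, [46]

Final stack: [46]


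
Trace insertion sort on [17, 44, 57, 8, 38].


Initial: [17, 44, 57, 8, 38]
Insert 44: [17, 44, 57, 8, 38]
Insert 57: [17, 44, 57, 8, 38]
Insert 8: [8, 17, 44, 57, 38]
Insert 38: [8, 17, 38, 44, 57]

Sorted: [8, 17, 38, 44, 57]


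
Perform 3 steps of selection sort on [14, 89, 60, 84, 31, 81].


Initial: [14, 89, 60, 84, 31, 81]
Step 1: min=14 at 0
  Swap: [14, 89, 60, 84, 31, 81]
Step 2: min=31 at 4
  Swap: [14, 31, 60, 84, 89, 81]
Step 3: min=60 at 2
  Swap: [14, 31, 60, 84, 89, 81]

After 3 steps: [14, 31, 60, 84, 89, 81]


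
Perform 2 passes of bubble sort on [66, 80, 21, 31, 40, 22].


Initial: [66, 80, 21, 31, 40, 22]
Pass 1: [66, 21, 31, 40, 22, 80] (4 swaps)
Pass 2: [21, 31, 40, 22, 66, 80] (4 swaps)

After 2 passes: [21, 31, 40, 22, 66, 80]


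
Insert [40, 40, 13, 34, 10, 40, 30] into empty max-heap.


Insert 40: [40]
Insert 40: [40, 40]
Insert 13: [40, 40, 13]
Insert 34: [40, 40, 13, 34]
Insert 10: [40, 40, 13, 34, 10]
Insert 40: [40, 40, 40, 34, 10, 13]
Insert 30: [40, 40, 40, 34, 10, 13, 30]

Final heap: [40, 40, 40, 34, 10, 13, 30]


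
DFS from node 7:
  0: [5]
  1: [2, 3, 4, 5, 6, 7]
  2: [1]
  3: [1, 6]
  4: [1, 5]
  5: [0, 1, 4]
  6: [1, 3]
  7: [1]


Visit 7, push [1]
Visit 1, push [6, 5, 4, 3, 2]
Visit 2, push []
Visit 3, push [6]
Visit 6, push []
Visit 4, push [5]
Visit 5, push [0]
Visit 0, push []

DFS order: [7, 1, 2, 3, 6, 4, 5, 0]


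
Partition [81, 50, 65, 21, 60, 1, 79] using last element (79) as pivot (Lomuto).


Pivot: 79
  50 <= 79: swap -> [50, 81, 65, 21, 60, 1, 79]
  65 <= 79: swap -> [50, 65, 81, 21, 60, 1, 79]
  21 <= 79: swap -> [50, 65, 21, 81, 60, 1, 79]
  60 <= 79: swap -> [50, 65, 21, 60, 81, 1, 79]
  1 <= 79: swap -> [50, 65, 21, 60, 1, 81, 79]
Place pivot at 5: [50, 65, 21, 60, 1, 79, 81]

Partitioned: [50, 65, 21, 60, 1, 79, 81]


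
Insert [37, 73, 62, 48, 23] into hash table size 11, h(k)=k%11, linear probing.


Insert 37: h=4 -> slot 4
Insert 73: h=7 -> slot 7
Insert 62: h=7, 1 probes -> slot 8
Insert 48: h=4, 1 probes -> slot 5
Insert 23: h=1 -> slot 1

Table: [None, 23, None, None, 37, 48, None, 73, 62, None, None]


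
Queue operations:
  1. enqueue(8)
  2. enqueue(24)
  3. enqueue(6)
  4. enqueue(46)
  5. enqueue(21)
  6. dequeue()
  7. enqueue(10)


enqueue(8) -> [8]
enqueue(24) -> [8, 24]
enqueue(6) -> [8, 24, 6]
enqueue(46) -> [8, 24, 6, 46]
enqueue(21) -> [8, 24, 6, 46, 21]
dequeue()->8, [24, 6, 46, 21]
enqueue(10) -> [24, 6, 46, 21, 10]

Final queue: [24, 6, 46, 21, 10]


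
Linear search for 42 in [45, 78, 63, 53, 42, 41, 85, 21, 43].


i=0: 45!=42
i=1: 78!=42
i=2: 63!=42
i=3: 53!=42
i=4: 42==42 found!

Found at 4, 5 comps


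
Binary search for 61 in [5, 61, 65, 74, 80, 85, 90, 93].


Step 1: lo=0, hi=7, mid=3, val=74
Step 2: lo=0, hi=2, mid=1, val=61

Found at index 1


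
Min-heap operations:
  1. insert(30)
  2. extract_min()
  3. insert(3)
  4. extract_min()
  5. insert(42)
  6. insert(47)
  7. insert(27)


insert(30) -> [30]
extract_min()->30, []
insert(3) -> [3]
extract_min()->3, []
insert(42) -> [42]
insert(47) -> [42, 47]
insert(27) -> [27, 47, 42]

Final heap: [27, 47, 42]


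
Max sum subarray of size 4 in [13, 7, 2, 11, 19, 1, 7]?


[0:4]: 33
[1:5]: 39
[2:6]: 33
[3:7]: 38

Max: 39 at [1:5]


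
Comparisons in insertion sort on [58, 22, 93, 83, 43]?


Algorithm: insertion sort
Input: [58, 22, 93, 83, 43]
Sorted: [22, 43, 58, 83, 93]

8


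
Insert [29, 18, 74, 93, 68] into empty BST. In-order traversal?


Insert 29: root
Insert 18: L from 29
Insert 74: R from 29
Insert 93: R from 29 -> R from 74
Insert 68: R from 29 -> L from 74

In-order: [18, 29, 68, 74, 93]


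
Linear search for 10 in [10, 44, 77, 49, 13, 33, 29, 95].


i=0: 10==10 found!

Found at 0, 1 comps


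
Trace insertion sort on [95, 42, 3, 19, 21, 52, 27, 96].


Initial: [95, 42, 3, 19, 21, 52, 27, 96]
Insert 42: [42, 95, 3, 19, 21, 52, 27, 96]
Insert 3: [3, 42, 95, 19, 21, 52, 27, 96]
Insert 19: [3, 19, 42, 95, 21, 52, 27, 96]
Insert 21: [3, 19, 21, 42, 95, 52, 27, 96]
Insert 52: [3, 19, 21, 42, 52, 95, 27, 96]
Insert 27: [3, 19, 21, 27, 42, 52, 95, 96]
Insert 96: [3, 19, 21, 27, 42, 52, 95, 96]

Sorted: [3, 19, 21, 27, 42, 52, 95, 96]


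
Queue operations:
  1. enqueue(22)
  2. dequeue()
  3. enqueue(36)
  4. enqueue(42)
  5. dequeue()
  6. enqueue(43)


enqueue(22) -> [22]
dequeue()->22, []
enqueue(36) -> [36]
enqueue(42) -> [36, 42]
dequeue()->36, [42]
enqueue(43) -> [42, 43]

Final queue: [42, 43]


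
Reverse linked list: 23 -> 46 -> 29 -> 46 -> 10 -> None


Step 1: curr=23, set curr.next=prev(None) | reversed so far: 23
Step 2: curr=46, set curr.next=prev(23) | reversed so far: 46 -> 23
Step 3: curr=29, set curr.next=prev(46) | reversed so far: 29 -> 46 -> 23
Step 4: curr=46, set curr.next=prev(29) | reversed so far: 46 -> 29 -> 46 -> 23
Step 5: curr=10, set curr.next=prev(46) | reversed so far: 10 -> 46 -> 29 -> 46 -> 23

10 -> 46 -> 29 -> 46 -> 23 -> None


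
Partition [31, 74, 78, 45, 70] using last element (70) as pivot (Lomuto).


Pivot: 70
  31 <= 70: advance i (no swap)
  45 <= 70: swap -> [31, 45, 78, 74, 70]
Place pivot at 2: [31, 45, 70, 74, 78]

Partitioned: [31, 45, 70, 74, 78]


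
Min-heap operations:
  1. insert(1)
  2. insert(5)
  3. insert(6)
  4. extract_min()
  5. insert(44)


insert(1) -> [1]
insert(5) -> [1, 5]
insert(6) -> [1, 5, 6]
extract_min()->1, [5, 6]
insert(44) -> [5, 6, 44]

Final heap: [5, 6, 44]


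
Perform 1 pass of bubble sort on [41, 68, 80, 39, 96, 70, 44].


Initial: [41, 68, 80, 39, 96, 70, 44]
Pass 1: [41, 68, 39, 80, 70, 44, 96] (3 swaps)

After 1 pass: [41, 68, 39, 80, 70, 44, 96]


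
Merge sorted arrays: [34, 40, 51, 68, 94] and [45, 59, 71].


Take 34 from A
Take 40 from A
Take 45 from B
Take 51 from A
Take 59 from B
Take 68 from A
Take 71 from B

Merged: [34, 40, 45, 51, 59, 68, 71, 94]


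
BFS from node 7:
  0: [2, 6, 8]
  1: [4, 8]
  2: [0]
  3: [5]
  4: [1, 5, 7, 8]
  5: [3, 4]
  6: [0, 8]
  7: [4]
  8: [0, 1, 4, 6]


Visit 7, enqueue [4]
Visit 4, enqueue [1, 5, 8]
Visit 1, enqueue []
Visit 5, enqueue [3]
Visit 8, enqueue [0, 6]
Visit 3, enqueue []
Visit 0, enqueue [2]
Visit 6, enqueue []
Visit 2, enqueue []

BFS order: [7, 4, 1, 5, 8, 3, 0, 6, 2]


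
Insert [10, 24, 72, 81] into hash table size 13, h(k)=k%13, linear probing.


Insert 10: h=10 -> slot 10
Insert 24: h=11 -> slot 11
Insert 72: h=7 -> slot 7
Insert 81: h=3 -> slot 3

Table: [None, None, None, 81, None, None, None, 72, None, None, 10, 24, None]


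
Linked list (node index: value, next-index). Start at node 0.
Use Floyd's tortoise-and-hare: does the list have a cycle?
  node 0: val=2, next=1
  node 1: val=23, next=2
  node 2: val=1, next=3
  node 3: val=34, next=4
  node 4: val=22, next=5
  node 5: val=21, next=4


Floyd's tortoise (slow, +1) and hare (fast, +2):
  init: slow=0, fast=0
  step 1: slow=1, fast=2
  step 2: slow=2, fast=4
  step 3: slow=3, fast=4
  step 4: slow=4, fast=4
  slow == fast at node 4: cycle detected

Cycle: yes


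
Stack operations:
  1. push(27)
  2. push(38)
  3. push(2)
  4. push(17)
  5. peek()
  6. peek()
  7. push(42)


push(27) -> [27]
push(38) -> [27, 38]
push(2) -> [27, 38, 2]
push(17) -> [27, 38, 2, 17]
peek()->17
peek()->17
push(42) -> [27, 38, 2, 17, 42]

Final stack: [27, 38, 2, 17, 42]


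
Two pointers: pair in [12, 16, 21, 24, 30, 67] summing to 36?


lo=0(12)+hi=5(67)=79
lo=0(12)+hi=4(30)=42
lo=0(12)+hi=3(24)=36

Yes: 12+24=36


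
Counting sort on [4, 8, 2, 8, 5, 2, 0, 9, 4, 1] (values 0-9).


Input: [4, 8, 2, 8, 5, 2, 0, 9, 4, 1]
Counts: [1, 1, 2, 0, 2, 1, 0, 0, 2, 1]

Sorted: [0, 1, 2, 2, 4, 4, 5, 8, 8, 9]


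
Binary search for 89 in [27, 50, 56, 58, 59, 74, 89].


Step 1: lo=0, hi=6, mid=3, val=58
Step 2: lo=4, hi=6, mid=5, val=74
Step 3: lo=6, hi=6, mid=6, val=89

Found at index 6


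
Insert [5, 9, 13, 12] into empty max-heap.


Insert 5: [5]
Insert 9: [9, 5]
Insert 13: [13, 5, 9]
Insert 12: [13, 12, 9, 5]

Final heap: [13, 12, 9, 5]


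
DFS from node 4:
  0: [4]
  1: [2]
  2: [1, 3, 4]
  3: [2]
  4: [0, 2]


Visit 4, push [2, 0]
Visit 0, push []
Visit 2, push [3, 1]
Visit 1, push []
Visit 3, push []

DFS order: [4, 0, 2, 1, 3]


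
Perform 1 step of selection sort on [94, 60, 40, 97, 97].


Initial: [94, 60, 40, 97, 97]
Step 1: min=40 at 2
  Swap: [40, 60, 94, 97, 97]

After 1 step: [40, 60, 94, 97, 97]


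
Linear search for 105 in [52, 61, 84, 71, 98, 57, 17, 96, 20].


i=0: 52!=105
i=1: 61!=105
i=2: 84!=105
i=3: 71!=105
i=4: 98!=105
i=5: 57!=105
i=6: 17!=105
i=7: 96!=105
i=8: 20!=105

Not found, 9 comps


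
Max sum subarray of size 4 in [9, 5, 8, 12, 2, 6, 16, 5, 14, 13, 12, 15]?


[0:4]: 34
[1:5]: 27
[2:6]: 28
[3:7]: 36
[4:8]: 29
[5:9]: 41
[6:10]: 48
[7:11]: 44
[8:12]: 54

Max: 54 at [8:12]


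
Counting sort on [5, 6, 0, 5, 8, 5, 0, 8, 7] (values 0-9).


Input: [5, 6, 0, 5, 8, 5, 0, 8, 7]
Counts: [2, 0, 0, 0, 0, 3, 1, 1, 2, 0]

Sorted: [0, 0, 5, 5, 5, 6, 7, 8, 8]


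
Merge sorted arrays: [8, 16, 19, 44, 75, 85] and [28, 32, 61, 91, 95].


Take 8 from A
Take 16 from A
Take 19 from A
Take 28 from B
Take 32 from B
Take 44 from A
Take 61 from B
Take 75 from A
Take 85 from A

Merged: [8, 16, 19, 28, 32, 44, 61, 75, 85, 91, 95]


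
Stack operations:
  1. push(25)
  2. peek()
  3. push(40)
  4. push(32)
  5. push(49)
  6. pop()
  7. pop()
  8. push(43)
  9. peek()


push(25) -> [25]
peek()->25
push(40) -> [25, 40]
push(32) -> [25, 40, 32]
push(49) -> [25, 40, 32, 49]
pop()->49, [25, 40, 32]
pop()->32, [25, 40]
push(43) -> [25, 40, 43]
peek()->43

Final stack: [25, 40, 43]


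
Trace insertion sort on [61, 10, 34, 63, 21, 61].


Initial: [61, 10, 34, 63, 21, 61]
Insert 10: [10, 61, 34, 63, 21, 61]
Insert 34: [10, 34, 61, 63, 21, 61]
Insert 63: [10, 34, 61, 63, 21, 61]
Insert 21: [10, 21, 34, 61, 63, 61]
Insert 61: [10, 21, 34, 61, 61, 63]

Sorted: [10, 21, 34, 61, 61, 63]


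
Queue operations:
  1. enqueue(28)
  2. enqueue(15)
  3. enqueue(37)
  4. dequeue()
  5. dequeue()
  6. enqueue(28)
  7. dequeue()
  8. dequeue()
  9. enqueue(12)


enqueue(28) -> [28]
enqueue(15) -> [28, 15]
enqueue(37) -> [28, 15, 37]
dequeue()->28, [15, 37]
dequeue()->15, [37]
enqueue(28) -> [37, 28]
dequeue()->37, [28]
dequeue()->28, []
enqueue(12) -> [12]

Final queue: [12]


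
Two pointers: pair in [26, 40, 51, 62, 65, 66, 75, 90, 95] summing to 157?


lo=0(26)+hi=8(95)=121
lo=1(40)+hi=8(95)=135
lo=2(51)+hi=8(95)=146
lo=3(62)+hi=8(95)=157

Yes: 62+95=157


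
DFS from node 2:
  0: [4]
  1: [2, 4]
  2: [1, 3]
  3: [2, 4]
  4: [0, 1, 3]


Visit 2, push [3, 1]
Visit 1, push [4]
Visit 4, push [3, 0]
Visit 0, push []
Visit 3, push []

DFS order: [2, 1, 4, 0, 3]


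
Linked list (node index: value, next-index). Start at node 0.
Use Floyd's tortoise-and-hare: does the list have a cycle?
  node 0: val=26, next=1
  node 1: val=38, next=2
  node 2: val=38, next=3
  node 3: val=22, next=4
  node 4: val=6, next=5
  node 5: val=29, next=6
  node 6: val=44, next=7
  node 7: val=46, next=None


Floyd's tortoise (slow, +1) and hare (fast, +2):
  init: slow=0, fast=0
  step 1: slow=1, fast=2
  step 2: slow=2, fast=4
  step 3: slow=3, fast=6
  step 4: fast 6->7->None, no cycle

Cycle: no


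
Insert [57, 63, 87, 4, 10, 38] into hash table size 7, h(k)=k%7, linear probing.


Insert 57: h=1 -> slot 1
Insert 63: h=0 -> slot 0
Insert 87: h=3 -> slot 3
Insert 4: h=4 -> slot 4
Insert 10: h=3, 2 probes -> slot 5
Insert 38: h=3, 3 probes -> slot 6

Table: [63, 57, None, 87, 4, 10, 38]


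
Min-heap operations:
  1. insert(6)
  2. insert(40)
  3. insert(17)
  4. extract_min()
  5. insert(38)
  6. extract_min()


insert(6) -> [6]
insert(40) -> [6, 40]
insert(17) -> [6, 40, 17]
extract_min()->6, [17, 40]
insert(38) -> [17, 40, 38]
extract_min()->17, [38, 40]

Final heap: [38, 40]


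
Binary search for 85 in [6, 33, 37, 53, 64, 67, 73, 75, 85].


Step 1: lo=0, hi=8, mid=4, val=64
Step 2: lo=5, hi=8, mid=6, val=73
Step 3: lo=7, hi=8, mid=7, val=75
Step 4: lo=8, hi=8, mid=8, val=85

Found at index 8


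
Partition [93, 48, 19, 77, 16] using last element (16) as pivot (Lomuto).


Pivot: 16
Place pivot at 0: [16, 48, 19, 77, 93]

Partitioned: [16, 48, 19, 77, 93]


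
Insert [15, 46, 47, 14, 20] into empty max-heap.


Insert 15: [15]
Insert 46: [46, 15]
Insert 47: [47, 15, 46]
Insert 14: [47, 15, 46, 14]
Insert 20: [47, 20, 46, 14, 15]

Final heap: [47, 20, 46, 14, 15]


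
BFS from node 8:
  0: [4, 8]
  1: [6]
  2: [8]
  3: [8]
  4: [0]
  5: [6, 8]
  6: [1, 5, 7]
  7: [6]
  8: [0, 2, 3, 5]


Visit 8, enqueue [0, 2, 3, 5]
Visit 0, enqueue [4]
Visit 2, enqueue []
Visit 3, enqueue []
Visit 5, enqueue [6]
Visit 4, enqueue []
Visit 6, enqueue [1, 7]
Visit 1, enqueue []
Visit 7, enqueue []

BFS order: [8, 0, 2, 3, 5, 4, 6, 1, 7]


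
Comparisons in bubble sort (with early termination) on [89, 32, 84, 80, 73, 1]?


Algorithm: bubble sort (with early termination)
Input: [89, 32, 84, 80, 73, 1]
Sorted: [1, 32, 73, 80, 84, 89]

15


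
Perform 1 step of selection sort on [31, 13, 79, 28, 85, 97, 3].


Initial: [31, 13, 79, 28, 85, 97, 3]
Step 1: min=3 at 6
  Swap: [3, 13, 79, 28, 85, 97, 31]

After 1 step: [3, 13, 79, 28, 85, 97, 31]


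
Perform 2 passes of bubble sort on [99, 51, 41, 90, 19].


Initial: [99, 51, 41, 90, 19]
Pass 1: [51, 41, 90, 19, 99] (4 swaps)
Pass 2: [41, 51, 19, 90, 99] (2 swaps)

After 2 passes: [41, 51, 19, 90, 99]


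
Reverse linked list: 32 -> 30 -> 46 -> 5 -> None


Step 1: curr=32, set curr.next=prev(None) | reversed so far: 32
Step 2: curr=30, set curr.next=prev(32) | reversed so far: 30 -> 32
Step 3: curr=46, set curr.next=prev(30) | reversed so far: 46 -> 30 -> 32
Step 4: curr=5, set curr.next=prev(46) | reversed so far: 5 -> 46 -> 30 -> 32

5 -> 46 -> 30 -> 32 -> None


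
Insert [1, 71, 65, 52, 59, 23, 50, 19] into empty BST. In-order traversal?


Insert 1: root
Insert 71: R from 1
Insert 65: R from 1 -> L from 71
Insert 52: R from 1 -> L from 71 -> L from 65
Insert 59: R from 1 -> L from 71 -> L from 65 -> R from 52
Insert 23: R from 1 -> L from 71 -> L from 65 -> L from 52
Insert 50: R from 1 -> L from 71 -> L from 65 -> L from 52 -> R from 23
Insert 19: R from 1 -> L from 71 -> L from 65 -> L from 52 -> L from 23

In-order: [1, 19, 23, 50, 52, 59, 65, 71]


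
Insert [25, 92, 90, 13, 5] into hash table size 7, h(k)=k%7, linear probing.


Insert 25: h=4 -> slot 4
Insert 92: h=1 -> slot 1
Insert 90: h=6 -> slot 6
Insert 13: h=6, 1 probes -> slot 0
Insert 5: h=5 -> slot 5

Table: [13, 92, None, None, 25, 5, 90]


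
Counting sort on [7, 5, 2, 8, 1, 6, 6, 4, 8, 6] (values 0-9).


Input: [7, 5, 2, 8, 1, 6, 6, 4, 8, 6]
Counts: [0, 1, 1, 0, 1, 1, 3, 1, 2, 0]

Sorted: [1, 2, 4, 5, 6, 6, 6, 7, 8, 8]


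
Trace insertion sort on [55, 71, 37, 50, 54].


Initial: [55, 71, 37, 50, 54]
Insert 71: [55, 71, 37, 50, 54]
Insert 37: [37, 55, 71, 50, 54]
Insert 50: [37, 50, 55, 71, 54]
Insert 54: [37, 50, 54, 55, 71]

Sorted: [37, 50, 54, 55, 71]


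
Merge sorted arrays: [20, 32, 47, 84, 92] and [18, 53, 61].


Take 18 from B
Take 20 from A
Take 32 from A
Take 47 from A
Take 53 from B
Take 61 from B

Merged: [18, 20, 32, 47, 53, 61, 84, 92]


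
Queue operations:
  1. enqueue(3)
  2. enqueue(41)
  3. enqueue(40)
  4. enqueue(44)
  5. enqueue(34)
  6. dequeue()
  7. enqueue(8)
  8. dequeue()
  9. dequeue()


enqueue(3) -> [3]
enqueue(41) -> [3, 41]
enqueue(40) -> [3, 41, 40]
enqueue(44) -> [3, 41, 40, 44]
enqueue(34) -> [3, 41, 40, 44, 34]
dequeue()->3, [41, 40, 44, 34]
enqueue(8) -> [41, 40, 44, 34, 8]
dequeue()->41, [40, 44, 34, 8]
dequeue()->40, [44, 34, 8]

Final queue: [44, 34, 8]


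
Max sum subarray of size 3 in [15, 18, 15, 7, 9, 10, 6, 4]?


[0:3]: 48
[1:4]: 40
[2:5]: 31
[3:6]: 26
[4:7]: 25
[5:8]: 20

Max: 48 at [0:3]


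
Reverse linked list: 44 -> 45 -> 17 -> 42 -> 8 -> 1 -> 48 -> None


Step 1: curr=44, set curr.next=prev(None) | reversed so far: 44
Step 2: curr=45, set curr.next=prev(44) | reversed so far: 45 -> 44
Step 3: curr=17, set curr.next=prev(45) | reversed so far: 17 -> 45 -> 44
Step 4: curr=42, set curr.next=prev(17) | reversed so far: 42 -> 17 -> 45 -> 44
Step 5: curr=8, set curr.next=prev(42) | reversed so far: 8 -> 42 -> 17 -> 45 -> 44
Step 6: curr=1, set curr.next=prev(8) | reversed so far: 1 -> 8 -> 42 -> 17 -> 45 -> 44
Step 7: curr=48, set curr.next=prev(1) | reversed so far: 48 -> 1 -> 8 -> 42 -> 17 -> 45 -> 44

48 -> 1 -> 8 -> 42 -> 17 -> 45 -> 44 -> None


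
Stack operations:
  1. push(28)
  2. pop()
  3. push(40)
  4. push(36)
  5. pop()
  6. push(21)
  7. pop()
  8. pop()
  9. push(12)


push(28) -> [28]
pop()->28, []
push(40) -> [40]
push(36) -> [40, 36]
pop()->36, [40]
push(21) -> [40, 21]
pop()->21, [40]
pop()->40, []
push(12) -> [12]

Final stack: [12]


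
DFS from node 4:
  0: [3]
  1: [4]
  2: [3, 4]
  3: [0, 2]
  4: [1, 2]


Visit 4, push [2, 1]
Visit 1, push []
Visit 2, push [3]
Visit 3, push [0]
Visit 0, push []

DFS order: [4, 1, 2, 3, 0]


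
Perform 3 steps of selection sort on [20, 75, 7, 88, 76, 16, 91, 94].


Initial: [20, 75, 7, 88, 76, 16, 91, 94]
Step 1: min=7 at 2
  Swap: [7, 75, 20, 88, 76, 16, 91, 94]
Step 2: min=16 at 5
  Swap: [7, 16, 20, 88, 76, 75, 91, 94]
Step 3: min=20 at 2
  Swap: [7, 16, 20, 88, 76, 75, 91, 94]

After 3 steps: [7, 16, 20, 88, 76, 75, 91, 94]


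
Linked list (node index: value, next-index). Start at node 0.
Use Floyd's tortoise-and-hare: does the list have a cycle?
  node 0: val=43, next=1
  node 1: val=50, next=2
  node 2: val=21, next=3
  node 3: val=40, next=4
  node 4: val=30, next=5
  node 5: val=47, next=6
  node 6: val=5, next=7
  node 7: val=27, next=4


Floyd's tortoise (slow, +1) and hare (fast, +2):
  init: slow=0, fast=0
  step 1: slow=1, fast=2
  step 2: slow=2, fast=4
  step 3: slow=3, fast=6
  step 4: slow=4, fast=4
  slow == fast at node 4: cycle detected

Cycle: yes


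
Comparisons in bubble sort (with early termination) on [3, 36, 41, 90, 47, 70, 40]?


Algorithm: bubble sort (with early termination)
Input: [3, 36, 41, 90, 47, 70, 40]
Sorted: [3, 36, 40, 41, 47, 70, 90]

20


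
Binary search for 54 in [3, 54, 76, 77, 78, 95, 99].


Step 1: lo=0, hi=6, mid=3, val=77
Step 2: lo=0, hi=2, mid=1, val=54

Found at index 1


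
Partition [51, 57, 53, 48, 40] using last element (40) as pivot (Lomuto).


Pivot: 40
Place pivot at 0: [40, 57, 53, 48, 51]

Partitioned: [40, 57, 53, 48, 51]


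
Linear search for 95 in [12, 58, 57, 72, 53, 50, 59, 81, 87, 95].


i=0: 12!=95
i=1: 58!=95
i=2: 57!=95
i=3: 72!=95
i=4: 53!=95
i=5: 50!=95
i=6: 59!=95
i=7: 81!=95
i=8: 87!=95
i=9: 95==95 found!

Found at 9, 10 comps


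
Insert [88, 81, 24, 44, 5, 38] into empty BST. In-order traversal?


Insert 88: root
Insert 81: L from 88
Insert 24: L from 88 -> L from 81
Insert 44: L from 88 -> L from 81 -> R from 24
Insert 5: L from 88 -> L from 81 -> L from 24
Insert 38: L from 88 -> L from 81 -> R from 24 -> L from 44

In-order: [5, 24, 38, 44, 81, 88]


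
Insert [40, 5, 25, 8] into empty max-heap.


Insert 40: [40]
Insert 5: [40, 5]
Insert 25: [40, 5, 25]
Insert 8: [40, 8, 25, 5]

Final heap: [40, 8, 25, 5]


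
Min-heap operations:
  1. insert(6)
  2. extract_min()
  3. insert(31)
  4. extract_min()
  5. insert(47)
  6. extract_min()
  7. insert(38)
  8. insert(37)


insert(6) -> [6]
extract_min()->6, []
insert(31) -> [31]
extract_min()->31, []
insert(47) -> [47]
extract_min()->47, []
insert(38) -> [38]
insert(37) -> [37, 38]

Final heap: [37, 38]


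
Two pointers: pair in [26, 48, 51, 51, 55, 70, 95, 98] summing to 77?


lo=0(26)+hi=7(98)=124
lo=0(26)+hi=6(95)=121
lo=0(26)+hi=5(70)=96
lo=0(26)+hi=4(55)=81
lo=0(26)+hi=3(51)=77

Yes: 26+51=77


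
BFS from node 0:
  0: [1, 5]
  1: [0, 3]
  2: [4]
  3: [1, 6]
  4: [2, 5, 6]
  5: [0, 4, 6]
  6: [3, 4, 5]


Visit 0, enqueue [1, 5]
Visit 1, enqueue [3]
Visit 5, enqueue [4, 6]
Visit 3, enqueue []
Visit 4, enqueue [2]
Visit 6, enqueue []
Visit 2, enqueue []

BFS order: [0, 1, 5, 3, 4, 6, 2]


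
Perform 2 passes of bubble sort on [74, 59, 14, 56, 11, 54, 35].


Initial: [74, 59, 14, 56, 11, 54, 35]
Pass 1: [59, 14, 56, 11, 54, 35, 74] (6 swaps)
Pass 2: [14, 56, 11, 54, 35, 59, 74] (5 swaps)

After 2 passes: [14, 56, 11, 54, 35, 59, 74]


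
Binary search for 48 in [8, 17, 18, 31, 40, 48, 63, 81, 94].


Step 1: lo=0, hi=8, mid=4, val=40
Step 2: lo=5, hi=8, mid=6, val=63
Step 3: lo=5, hi=5, mid=5, val=48

Found at index 5


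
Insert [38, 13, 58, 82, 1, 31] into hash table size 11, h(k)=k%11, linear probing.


Insert 38: h=5 -> slot 5
Insert 13: h=2 -> slot 2
Insert 58: h=3 -> slot 3
Insert 82: h=5, 1 probes -> slot 6
Insert 1: h=1 -> slot 1
Insert 31: h=9 -> slot 9

Table: [None, 1, 13, 58, None, 38, 82, None, None, 31, None]


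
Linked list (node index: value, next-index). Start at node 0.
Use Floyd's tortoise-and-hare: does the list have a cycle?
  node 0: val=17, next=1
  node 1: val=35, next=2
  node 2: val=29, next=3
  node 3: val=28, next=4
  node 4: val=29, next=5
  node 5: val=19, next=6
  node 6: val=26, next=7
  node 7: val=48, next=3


Floyd's tortoise (slow, +1) and hare (fast, +2):
  init: slow=0, fast=0
  step 1: slow=1, fast=2
  step 2: slow=2, fast=4
  step 3: slow=3, fast=6
  step 4: slow=4, fast=3
  step 5: slow=5, fast=5
  slow == fast at node 5: cycle detected

Cycle: yes


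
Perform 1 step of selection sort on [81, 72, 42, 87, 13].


Initial: [81, 72, 42, 87, 13]
Step 1: min=13 at 4
  Swap: [13, 72, 42, 87, 81]

After 1 step: [13, 72, 42, 87, 81]


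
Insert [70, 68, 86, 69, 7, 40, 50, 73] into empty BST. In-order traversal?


Insert 70: root
Insert 68: L from 70
Insert 86: R from 70
Insert 69: L from 70 -> R from 68
Insert 7: L from 70 -> L from 68
Insert 40: L from 70 -> L from 68 -> R from 7
Insert 50: L from 70 -> L from 68 -> R from 7 -> R from 40
Insert 73: R from 70 -> L from 86

In-order: [7, 40, 50, 68, 69, 70, 73, 86]


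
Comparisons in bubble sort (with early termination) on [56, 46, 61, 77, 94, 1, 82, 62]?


Algorithm: bubble sort (with early termination)
Input: [56, 46, 61, 77, 94, 1, 82, 62]
Sorted: [1, 46, 56, 61, 62, 77, 82, 94]

27


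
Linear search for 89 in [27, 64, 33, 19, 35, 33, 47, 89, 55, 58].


i=0: 27!=89
i=1: 64!=89
i=2: 33!=89
i=3: 19!=89
i=4: 35!=89
i=5: 33!=89
i=6: 47!=89
i=7: 89==89 found!

Found at 7, 8 comps


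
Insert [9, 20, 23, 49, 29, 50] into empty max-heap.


Insert 9: [9]
Insert 20: [20, 9]
Insert 23: [23, 9, 20]
Insert 49: [49, 23, 20, 9]
Insert 29: [49, 29, 20, 9, 23]
Insert 50: [50, 29, 49, 9, 23, 20]

Final heap: [50, 29, 49, 9, 23, 20]


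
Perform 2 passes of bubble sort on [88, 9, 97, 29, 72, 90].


Initial: [88, 9, 97, 29, 72, 90]
Pass 1: [9, 88, 29, 72, 90, 97] (4 swaps)
Pass 2: [9, 29, 72, 88, 90, 97] (2 swaps)

After 2 passes: [9, 29, 72, 88, 90, 97]


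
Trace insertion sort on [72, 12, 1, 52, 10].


Initial: [72, 12, 1, 52, 10]
Insert 12: [12, 72, 1, 52, 10]
Insert 1: [1, 12, 72, 52, 10]
Insert 52: [1, 12, 52, 72, 10]
Insert 10: [1, 10, 12, 52, 72]

Sorted: [1, 10, 12, 52, 72]


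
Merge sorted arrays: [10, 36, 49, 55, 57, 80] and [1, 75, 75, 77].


Take 1 from B
Take 10 from A
Take 36 from A
Take 49 from A
Take 55 from A
Take 57 from A
Take 75 from B
Take 75 from B
Take 77 from B

Merged: [1, 10, 36, 49, 55, 57, 75, 75, 77, 80]


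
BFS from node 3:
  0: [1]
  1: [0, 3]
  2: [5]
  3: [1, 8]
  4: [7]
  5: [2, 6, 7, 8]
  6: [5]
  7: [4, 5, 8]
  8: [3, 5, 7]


Visit 3, enqueue [1, 8]
Visit 1, enqueue [0]
Visit 8, enqueue [5, 7]
Visit 0, enqueue []
Visit 5, enqueue [2, 6]
Visit 7, enqueue [4]
Visit 2, enqueue []
Visit 6, enqueue []
Visit 4, enqueue []

BFS order: [3, 1, 8, 0, 5, 7, 2, 6, 4]


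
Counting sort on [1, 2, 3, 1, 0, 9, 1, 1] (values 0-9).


Input: [1, 2, 3, 1, 0, 9, 1, 1]
Counts: [1, 4, 1, 1, 0, 0, 0, 0, 0, 1]

Sorted: [0, 1, 1, 1, 1, 2, 3, 9]


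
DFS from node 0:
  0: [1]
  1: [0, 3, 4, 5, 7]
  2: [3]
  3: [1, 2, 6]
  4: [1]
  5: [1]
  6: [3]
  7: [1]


Visit 0, push [1]
Visit 1, push [7, 5, 4, 3]
Visit 3, push [6, 2]
Visit 2, push []
Visit 6, push []
Visit 4, push []
Visit 5, push []
Visit 7, push []

DFS order: [0, 1, 3, 2, 6, 4, 5, 7]


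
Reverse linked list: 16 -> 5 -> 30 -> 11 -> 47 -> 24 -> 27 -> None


Step 1: curr=16, set curr.next=prev(None) | reversed so far: 16
Step 2: curr=5, set curr.next=prev(16) | reversed so far: 5 -> 16
Step 3: curr=30, set curr.next=prev(5) | reversed so far: 30 -> 5 -> 16
Step 4: curr=11, set curr.next=prev(30) | reversed so far: 11 -> 30 -> 5 -> 16
Step 5: curr=47, set curr.next=prev(11) | reversed so far: 47 -> 11 -> 30 -> 5 -> 16
Step 6: curr=24, set curr.next=prev(47) | reversed so far: 24 -> 47 -> 11 -> 30 -> 5 -> 16
Step 7: curr=27, set curr.next=prev(24) | reversed so far: 27 -> 24 -> 47 -> 11 -> 30 -> 5 -> 16

27 -> 24 -> 47 -> 11 -> 30 -> 5 -> 16 -> None


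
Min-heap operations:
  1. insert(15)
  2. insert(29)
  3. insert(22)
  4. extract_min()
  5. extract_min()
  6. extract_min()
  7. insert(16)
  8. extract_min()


insert(15) -> [15]
insert(29) -> [15, 29]
insert(22) -> [15, 29, 22]
extract_min()->15, [22, 29]
extract_min()->22, [29]
extract_min()->29, []
insert(16) -> [16]
extract_min()->16, []

Final heap: []


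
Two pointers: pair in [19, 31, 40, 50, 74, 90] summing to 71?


lo=0(19)+hi=5(90)=109
lo=0(19)+hi=4(74)=93
lo=0(19)+hi=3(50)=69
lo=1(31)+hi=3(50)=81
lo=1(31)+hi=2(40)=71

Yes: 31+40=71


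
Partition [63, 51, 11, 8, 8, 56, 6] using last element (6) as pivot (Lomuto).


Pivot: 6
Place pivot at 0: [6, 51, 11, 8, 8, 56, 63]

Partitioned: [6, 51, 11, 8, 8, 56, 63]


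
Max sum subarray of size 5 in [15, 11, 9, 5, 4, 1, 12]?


[0:5]: 44
[1:6]: 30
[2:7]: 31

Max: 44 at [0:5]


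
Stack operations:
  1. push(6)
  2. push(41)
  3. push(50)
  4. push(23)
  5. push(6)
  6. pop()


push(6) -> [6]
push(41) -> [6, 41]
push(50) -> [6, 41, 50]
push(23) -> [6, 41, 50, 23]
push(6) -> [6, 41, 50, 23, 6]
pop()->6, [6, 41, 50, 23]

Final stack: [6, 41, 50, 23]


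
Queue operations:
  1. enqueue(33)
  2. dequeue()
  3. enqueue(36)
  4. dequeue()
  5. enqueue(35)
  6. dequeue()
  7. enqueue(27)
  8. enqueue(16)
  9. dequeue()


enqueue(33) -> [33]
dequeue()->33, []
enqueue(36) -> [36]
dequeue()->36, []
enqueue(35) -> [35]
dequeue()->35, []
enqueue(27) -> [27]
enqueue(16) -> [27, 16]
dequeue()->27, [16]

Final queue: [16]
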